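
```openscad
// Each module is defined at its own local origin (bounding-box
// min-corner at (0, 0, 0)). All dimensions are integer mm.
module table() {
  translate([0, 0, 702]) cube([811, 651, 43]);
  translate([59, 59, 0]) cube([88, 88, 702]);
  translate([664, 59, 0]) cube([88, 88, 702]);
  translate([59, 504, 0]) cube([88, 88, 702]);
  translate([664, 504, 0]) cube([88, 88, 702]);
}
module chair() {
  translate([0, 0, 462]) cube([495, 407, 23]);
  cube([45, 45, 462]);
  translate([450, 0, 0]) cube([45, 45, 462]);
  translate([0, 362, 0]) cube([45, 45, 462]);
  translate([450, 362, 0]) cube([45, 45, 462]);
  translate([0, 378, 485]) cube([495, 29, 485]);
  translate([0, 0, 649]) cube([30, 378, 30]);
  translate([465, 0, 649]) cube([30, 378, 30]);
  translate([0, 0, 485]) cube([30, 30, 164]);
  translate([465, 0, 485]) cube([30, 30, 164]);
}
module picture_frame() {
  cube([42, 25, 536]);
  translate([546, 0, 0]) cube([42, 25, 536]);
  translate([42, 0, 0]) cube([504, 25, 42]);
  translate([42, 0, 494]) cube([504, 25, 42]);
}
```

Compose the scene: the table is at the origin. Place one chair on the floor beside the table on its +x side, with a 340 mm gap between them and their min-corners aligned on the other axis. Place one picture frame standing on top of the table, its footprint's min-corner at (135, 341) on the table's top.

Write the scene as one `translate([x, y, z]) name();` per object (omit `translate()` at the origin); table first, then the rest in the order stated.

table();
translate([1151, 0, 0]) chair();
translate([135, 341, 745]) picture_frame();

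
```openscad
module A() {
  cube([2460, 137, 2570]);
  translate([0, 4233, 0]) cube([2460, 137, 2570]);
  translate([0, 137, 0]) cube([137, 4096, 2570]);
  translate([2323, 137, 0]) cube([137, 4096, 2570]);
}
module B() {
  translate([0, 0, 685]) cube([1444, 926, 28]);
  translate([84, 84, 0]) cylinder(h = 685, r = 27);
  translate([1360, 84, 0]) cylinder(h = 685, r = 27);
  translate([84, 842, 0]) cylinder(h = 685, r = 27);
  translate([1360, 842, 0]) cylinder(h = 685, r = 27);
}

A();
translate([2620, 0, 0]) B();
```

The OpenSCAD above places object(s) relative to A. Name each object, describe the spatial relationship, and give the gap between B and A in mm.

The table's nearest face is 160 mm from the house frame's +x face.

A is a house frame. B is a table. The table is on the floor beside the house frame on its +x side. The gap between the table and the house frame is 160 mm.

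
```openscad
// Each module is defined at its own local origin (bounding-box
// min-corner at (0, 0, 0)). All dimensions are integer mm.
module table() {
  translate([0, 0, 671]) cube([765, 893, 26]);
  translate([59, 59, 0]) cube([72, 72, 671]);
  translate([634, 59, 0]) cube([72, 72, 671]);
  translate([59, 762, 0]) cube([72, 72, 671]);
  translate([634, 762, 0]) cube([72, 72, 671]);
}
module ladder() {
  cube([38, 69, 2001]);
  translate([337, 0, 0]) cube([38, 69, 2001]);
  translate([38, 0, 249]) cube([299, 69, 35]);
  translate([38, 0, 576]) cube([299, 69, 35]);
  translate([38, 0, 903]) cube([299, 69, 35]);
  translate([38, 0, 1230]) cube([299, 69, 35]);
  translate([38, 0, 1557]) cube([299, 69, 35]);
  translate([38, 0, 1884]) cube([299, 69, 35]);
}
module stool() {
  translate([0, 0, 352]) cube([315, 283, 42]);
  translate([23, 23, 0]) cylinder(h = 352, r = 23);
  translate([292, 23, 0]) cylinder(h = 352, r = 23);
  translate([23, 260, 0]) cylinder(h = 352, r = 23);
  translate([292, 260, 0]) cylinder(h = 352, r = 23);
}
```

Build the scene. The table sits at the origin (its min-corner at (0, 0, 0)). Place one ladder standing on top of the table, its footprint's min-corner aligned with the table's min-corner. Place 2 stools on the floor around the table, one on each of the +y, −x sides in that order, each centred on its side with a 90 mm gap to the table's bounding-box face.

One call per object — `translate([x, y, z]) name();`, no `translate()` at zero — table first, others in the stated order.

table();
translate([0, 0, 697]) ladder();
translate([225, 983, 0]) stool();
translate([-405, 305, 0]) stool();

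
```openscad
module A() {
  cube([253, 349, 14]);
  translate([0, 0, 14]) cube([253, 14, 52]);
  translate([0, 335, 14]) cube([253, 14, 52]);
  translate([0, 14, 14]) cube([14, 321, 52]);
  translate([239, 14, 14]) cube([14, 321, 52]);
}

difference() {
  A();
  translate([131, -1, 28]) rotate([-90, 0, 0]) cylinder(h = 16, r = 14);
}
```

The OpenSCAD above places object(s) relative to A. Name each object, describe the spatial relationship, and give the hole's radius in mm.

A is an open box. The open box has a circular hole through its front wall. The hole's radius is 14 mm.

The subtracted cylinder has r = 14 mm.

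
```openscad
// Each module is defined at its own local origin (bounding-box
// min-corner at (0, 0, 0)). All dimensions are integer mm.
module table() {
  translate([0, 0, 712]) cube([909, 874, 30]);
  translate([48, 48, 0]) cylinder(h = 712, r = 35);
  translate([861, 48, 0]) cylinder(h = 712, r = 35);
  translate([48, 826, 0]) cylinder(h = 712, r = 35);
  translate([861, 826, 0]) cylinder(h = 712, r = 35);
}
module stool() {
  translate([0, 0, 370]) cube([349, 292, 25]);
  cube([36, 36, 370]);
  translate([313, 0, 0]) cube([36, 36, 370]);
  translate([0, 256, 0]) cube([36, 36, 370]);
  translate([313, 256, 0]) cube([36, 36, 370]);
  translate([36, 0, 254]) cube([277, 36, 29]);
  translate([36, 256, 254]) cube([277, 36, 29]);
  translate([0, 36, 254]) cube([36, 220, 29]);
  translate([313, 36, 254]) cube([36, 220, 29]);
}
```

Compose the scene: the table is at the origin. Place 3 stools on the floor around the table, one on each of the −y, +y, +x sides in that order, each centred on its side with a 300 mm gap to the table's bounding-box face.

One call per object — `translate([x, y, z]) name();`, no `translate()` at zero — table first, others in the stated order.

table();
translate([280, -592, 0]) stool();
translate([280, 1174, 0]) stool();
translate([1209, 291, 0]) stool();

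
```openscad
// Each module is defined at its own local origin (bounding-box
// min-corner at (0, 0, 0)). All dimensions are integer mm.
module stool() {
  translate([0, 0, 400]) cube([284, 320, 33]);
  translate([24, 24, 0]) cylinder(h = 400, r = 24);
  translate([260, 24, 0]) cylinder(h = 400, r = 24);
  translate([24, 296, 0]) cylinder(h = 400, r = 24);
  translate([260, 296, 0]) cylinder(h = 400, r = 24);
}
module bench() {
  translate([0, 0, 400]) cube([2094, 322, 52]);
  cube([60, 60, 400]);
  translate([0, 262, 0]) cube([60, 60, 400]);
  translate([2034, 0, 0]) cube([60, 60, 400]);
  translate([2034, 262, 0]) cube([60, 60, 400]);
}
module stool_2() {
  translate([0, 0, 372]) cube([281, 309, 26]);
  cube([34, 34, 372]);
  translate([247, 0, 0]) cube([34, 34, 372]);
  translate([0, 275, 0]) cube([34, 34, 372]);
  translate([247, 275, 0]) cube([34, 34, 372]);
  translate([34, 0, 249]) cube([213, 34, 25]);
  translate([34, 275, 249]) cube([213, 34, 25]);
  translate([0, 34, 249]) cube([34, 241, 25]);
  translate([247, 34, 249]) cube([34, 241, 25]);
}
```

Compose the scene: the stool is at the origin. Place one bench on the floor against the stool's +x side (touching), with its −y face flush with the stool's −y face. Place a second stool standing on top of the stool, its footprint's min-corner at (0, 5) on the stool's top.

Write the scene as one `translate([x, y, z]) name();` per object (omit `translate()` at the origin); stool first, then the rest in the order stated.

stool();
translate([284, 0, 0]) bench();
translate([0, 5, 433]) stool_2();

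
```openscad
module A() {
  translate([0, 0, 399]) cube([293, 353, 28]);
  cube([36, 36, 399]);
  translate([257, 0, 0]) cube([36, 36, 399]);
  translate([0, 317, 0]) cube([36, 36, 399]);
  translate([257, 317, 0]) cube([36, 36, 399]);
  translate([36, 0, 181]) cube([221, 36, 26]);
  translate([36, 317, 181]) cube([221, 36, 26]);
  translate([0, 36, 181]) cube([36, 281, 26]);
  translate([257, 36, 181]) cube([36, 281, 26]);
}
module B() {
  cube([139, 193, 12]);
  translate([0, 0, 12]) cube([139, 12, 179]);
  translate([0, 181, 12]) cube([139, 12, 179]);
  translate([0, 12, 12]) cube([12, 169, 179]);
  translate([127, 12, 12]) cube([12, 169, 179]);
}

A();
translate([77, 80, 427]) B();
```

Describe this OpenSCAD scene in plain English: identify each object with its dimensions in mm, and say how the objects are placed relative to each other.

A is a four-legged stool. The seat is 293×353 mm, 28 mm thick, top at z = 427 mm. It stands on four square legs, each 36×36 mm in cross-section, from z = 0 to the seat underside, each flush with a corner of the seat. Four stretchers, 36 mm wide and 26 mm tall, connect adjacent legs with their undersides at z = 181 mm, each running between the inner faces of the legs it joins and aligned with the legs' outer faces on the other axis.

B is an open storage box with external size 139×193×191 mm and wall thickness 12 mm (the base is also 12 mm thick). The base covers the whole footprint; the four walls stand on the base, with the y-facing walls full-width and the x-facing walls fitting between their inner faces.

The open box is on top of the stool, centred.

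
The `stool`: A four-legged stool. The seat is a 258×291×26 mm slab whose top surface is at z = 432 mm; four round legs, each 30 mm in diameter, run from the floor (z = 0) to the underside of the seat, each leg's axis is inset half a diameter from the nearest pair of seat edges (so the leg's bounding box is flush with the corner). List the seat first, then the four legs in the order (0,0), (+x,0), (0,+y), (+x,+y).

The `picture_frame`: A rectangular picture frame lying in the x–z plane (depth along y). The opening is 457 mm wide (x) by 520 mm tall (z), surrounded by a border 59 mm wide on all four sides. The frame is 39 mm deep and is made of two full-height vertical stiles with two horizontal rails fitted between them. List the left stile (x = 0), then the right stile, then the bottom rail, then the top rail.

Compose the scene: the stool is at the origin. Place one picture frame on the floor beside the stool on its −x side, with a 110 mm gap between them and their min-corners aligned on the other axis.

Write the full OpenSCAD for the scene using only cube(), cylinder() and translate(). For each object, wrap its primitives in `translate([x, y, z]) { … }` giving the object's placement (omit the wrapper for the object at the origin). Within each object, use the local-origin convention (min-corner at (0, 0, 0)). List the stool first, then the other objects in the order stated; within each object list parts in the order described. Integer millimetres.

translate([0, 0, 406]) cube([258, 291, 26]);
translate([15, 15, 0]) cylinder(h = 406, r = 15);
translate([243, 15, 0]) cylinder(h = 406, r = 15);
translate([15, 276, 0]) cylinder(h = 406, r = 15);
translate([243, 276, 0]) cylinder(h = 406, r = 15);
translate([-685, 0, 0]) {
  cube([59, 39, 638]);
  translate([516, 0, 0]) cube([59, 39, 638]);
  translate([59, 0, 0]) cube([457, 39, 59]);
  translate([59, 0, 579]) cube([457, 39, 59]);
}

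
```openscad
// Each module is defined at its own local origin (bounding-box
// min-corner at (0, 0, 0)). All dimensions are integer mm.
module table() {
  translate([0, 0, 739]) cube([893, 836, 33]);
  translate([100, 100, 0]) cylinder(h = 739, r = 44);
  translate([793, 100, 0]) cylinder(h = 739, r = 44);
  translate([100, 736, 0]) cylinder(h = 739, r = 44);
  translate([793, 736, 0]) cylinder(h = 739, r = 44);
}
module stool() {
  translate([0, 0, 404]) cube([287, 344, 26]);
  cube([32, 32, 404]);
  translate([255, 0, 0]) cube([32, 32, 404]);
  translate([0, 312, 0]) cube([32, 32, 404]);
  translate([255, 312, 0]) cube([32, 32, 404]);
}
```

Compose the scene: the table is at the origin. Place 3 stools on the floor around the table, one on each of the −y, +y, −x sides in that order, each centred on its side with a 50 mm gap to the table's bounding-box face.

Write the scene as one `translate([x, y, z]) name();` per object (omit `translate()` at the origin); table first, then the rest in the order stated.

table();
translate([303, -394, 0]) stool();
translate([303, 886, 0]) stool();
translate([-337, 246, 0]) stool();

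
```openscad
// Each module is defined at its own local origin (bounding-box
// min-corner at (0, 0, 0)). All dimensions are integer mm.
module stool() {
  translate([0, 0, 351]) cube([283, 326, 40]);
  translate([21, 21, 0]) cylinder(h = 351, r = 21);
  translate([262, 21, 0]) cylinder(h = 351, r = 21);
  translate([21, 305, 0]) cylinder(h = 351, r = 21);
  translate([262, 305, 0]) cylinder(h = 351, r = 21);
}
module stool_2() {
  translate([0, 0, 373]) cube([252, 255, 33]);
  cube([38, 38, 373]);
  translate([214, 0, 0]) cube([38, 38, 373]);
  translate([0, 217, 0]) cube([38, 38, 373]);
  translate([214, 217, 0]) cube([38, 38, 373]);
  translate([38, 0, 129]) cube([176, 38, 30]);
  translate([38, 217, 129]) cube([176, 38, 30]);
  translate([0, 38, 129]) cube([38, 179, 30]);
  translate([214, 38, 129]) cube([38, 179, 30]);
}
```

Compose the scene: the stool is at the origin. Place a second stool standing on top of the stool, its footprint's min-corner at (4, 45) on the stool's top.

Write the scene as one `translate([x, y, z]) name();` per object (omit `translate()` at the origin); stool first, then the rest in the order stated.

stool();
translate([4, 45, 391]) stool_2();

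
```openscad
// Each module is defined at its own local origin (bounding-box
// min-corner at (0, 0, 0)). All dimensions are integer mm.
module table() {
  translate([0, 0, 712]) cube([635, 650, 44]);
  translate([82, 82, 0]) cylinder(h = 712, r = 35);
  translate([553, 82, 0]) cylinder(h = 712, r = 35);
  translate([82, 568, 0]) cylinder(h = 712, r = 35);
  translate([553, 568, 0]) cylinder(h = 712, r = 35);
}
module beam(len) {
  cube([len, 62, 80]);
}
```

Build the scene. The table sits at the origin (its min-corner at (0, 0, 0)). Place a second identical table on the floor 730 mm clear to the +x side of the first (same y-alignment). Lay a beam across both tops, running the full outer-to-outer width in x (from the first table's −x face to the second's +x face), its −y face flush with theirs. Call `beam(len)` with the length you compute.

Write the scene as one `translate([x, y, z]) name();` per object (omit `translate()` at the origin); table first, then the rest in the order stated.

table();
translate([1365, 0, 0]) table();
translate([0, 0, 756]) beam(2000);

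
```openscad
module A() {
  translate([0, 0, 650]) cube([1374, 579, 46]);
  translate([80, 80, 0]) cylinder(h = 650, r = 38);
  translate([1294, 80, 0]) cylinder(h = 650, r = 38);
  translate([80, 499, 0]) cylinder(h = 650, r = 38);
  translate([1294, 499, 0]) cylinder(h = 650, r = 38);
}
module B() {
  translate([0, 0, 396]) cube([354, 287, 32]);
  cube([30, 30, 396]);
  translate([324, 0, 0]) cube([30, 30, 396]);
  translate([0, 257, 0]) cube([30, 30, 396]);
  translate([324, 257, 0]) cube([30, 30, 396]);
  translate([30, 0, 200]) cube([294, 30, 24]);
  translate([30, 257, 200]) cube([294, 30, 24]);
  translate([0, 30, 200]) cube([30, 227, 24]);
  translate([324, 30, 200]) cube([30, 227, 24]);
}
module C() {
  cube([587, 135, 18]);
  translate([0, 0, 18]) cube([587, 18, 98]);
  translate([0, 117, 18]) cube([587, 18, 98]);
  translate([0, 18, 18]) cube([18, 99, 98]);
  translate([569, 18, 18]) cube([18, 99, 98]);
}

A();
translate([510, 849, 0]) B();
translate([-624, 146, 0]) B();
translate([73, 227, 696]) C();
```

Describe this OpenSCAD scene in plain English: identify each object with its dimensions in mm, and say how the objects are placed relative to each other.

A is a table with a 1374×579 mm rectangular top, 46 mm thick, top surface at z = 696 mm, supported by four round legs of 76 mm diameter, each leg's bounding box inset 42 mm from the nearest pair of top edges, running from the floor.

B is a four-legged stool. The seat is a 354×287×32 mm slab whose top surface is at z = 428 mm; four square legs, each 30×30 mm in cross-section, run from the floor (z = 0) to the underside of the seat, each flush with a corner of the seat. Four stretchers, 30 mm wide and 24 mm tall, connect adjacent legs with their undersides at z = 200 mm, each running between the inner faces of the legs it joins and aligned with the legs' outer faces on the other axis.

C is an open-topped rectangular box: outside dimensions 587×135×116 mm, with a uniform wall and base thickness of 18 mm. The base is a full 587×135 slab on the floor; four walls sit on top of the base. The front and back walls (the −y and +y sides) span the full width; the two side walls fit between them.

Two stools sit around the table at the +y, −x sides. The open box is on top of the table.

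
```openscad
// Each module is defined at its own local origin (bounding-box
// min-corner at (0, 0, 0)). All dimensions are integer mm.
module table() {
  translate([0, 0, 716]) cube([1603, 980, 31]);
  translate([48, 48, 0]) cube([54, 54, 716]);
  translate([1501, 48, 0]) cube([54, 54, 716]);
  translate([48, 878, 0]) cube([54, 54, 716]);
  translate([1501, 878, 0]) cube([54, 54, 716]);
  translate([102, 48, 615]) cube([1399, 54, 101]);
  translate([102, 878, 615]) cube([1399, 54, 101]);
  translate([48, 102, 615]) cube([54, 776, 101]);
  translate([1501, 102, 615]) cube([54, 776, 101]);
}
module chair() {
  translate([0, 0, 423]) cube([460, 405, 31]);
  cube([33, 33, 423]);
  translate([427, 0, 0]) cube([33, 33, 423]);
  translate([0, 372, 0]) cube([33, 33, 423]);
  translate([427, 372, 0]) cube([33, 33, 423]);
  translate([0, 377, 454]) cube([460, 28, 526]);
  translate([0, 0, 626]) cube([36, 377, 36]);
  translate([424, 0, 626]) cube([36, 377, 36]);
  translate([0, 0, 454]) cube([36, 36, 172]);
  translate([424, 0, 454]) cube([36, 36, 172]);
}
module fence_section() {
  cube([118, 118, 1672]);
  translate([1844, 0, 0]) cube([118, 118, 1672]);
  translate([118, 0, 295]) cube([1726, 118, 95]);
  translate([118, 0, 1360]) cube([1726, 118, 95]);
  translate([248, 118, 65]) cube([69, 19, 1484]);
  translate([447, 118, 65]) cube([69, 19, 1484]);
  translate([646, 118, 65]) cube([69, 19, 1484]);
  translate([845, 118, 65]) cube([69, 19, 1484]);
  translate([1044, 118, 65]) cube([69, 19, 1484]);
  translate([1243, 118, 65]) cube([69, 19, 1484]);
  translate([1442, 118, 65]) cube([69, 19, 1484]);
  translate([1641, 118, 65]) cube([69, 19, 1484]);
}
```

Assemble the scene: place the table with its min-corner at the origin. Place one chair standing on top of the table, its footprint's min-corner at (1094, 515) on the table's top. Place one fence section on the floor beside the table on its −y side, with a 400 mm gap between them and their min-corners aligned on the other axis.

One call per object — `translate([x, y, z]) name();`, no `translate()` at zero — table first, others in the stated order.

table();
translate([1094, 515, 747]) chair();
translate([0, -537, 0]) fence_section();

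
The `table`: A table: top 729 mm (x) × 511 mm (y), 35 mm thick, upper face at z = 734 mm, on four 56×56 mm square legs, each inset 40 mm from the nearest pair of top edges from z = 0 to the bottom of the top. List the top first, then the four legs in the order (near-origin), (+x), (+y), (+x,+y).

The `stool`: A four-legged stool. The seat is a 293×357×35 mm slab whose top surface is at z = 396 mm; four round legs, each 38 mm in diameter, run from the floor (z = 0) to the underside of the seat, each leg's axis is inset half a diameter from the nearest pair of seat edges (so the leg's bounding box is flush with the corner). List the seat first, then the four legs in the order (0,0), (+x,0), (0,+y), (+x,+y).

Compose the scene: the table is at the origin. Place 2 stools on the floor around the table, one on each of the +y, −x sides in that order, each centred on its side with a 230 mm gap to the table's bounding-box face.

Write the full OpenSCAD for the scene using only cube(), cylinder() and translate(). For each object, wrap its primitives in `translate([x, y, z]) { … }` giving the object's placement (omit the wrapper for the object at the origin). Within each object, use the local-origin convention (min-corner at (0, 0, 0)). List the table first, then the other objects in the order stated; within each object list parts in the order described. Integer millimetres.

translate([0, 0, 699]) cube([729, 511, 35]);
translate([40, 40, 0]) cube([56, 56, 699]);
translate([633, 40, 0]) cube([56, 56, 699]);
translate([40, 415, 0]) cube([56, 56, 699]);
translate([633, 415, 0]) cube([56, 56, 699]);
translate([218, 741, 0]) {
  translate([0, 0, 361]) cube([293, 357, 35]);
  translate([19, 19, 0]) cylinder(h = 361, r = 19);
  translate([274, 19, 0]) cylinder(h = 361, r = 19);
  translate([19, 338, 0]) cylinder(h = 361, r = 19);
  translate([274, 338, 0]) cylinder(h = 361, r = 19);
}
translate([-523, 77, 0]) {
  translate([0, 0, 361]) cube([293, 357, 35]);
  translate([19, 19, 0]) cylinder(h = 361, r = 19);
  translate([274, 19, 0]) cylinder(h = 361, r = 19);
  translate([19, 338, 0]) cylinder(h = 361, r = 19);
  translate([274, 338, 0]) cylinder(h = 361, r = 19);
}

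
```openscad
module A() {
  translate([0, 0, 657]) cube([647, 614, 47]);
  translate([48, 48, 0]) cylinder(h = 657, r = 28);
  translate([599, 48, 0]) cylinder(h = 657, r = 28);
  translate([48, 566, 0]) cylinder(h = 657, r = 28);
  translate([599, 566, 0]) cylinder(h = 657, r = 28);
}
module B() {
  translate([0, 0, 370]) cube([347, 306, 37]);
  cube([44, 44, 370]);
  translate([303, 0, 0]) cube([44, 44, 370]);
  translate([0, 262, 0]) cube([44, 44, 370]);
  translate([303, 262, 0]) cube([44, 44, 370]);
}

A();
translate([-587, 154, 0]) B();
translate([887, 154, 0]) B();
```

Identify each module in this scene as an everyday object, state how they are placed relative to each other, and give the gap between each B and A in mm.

Each stool's nearest face is 240 mm from the table's bounding box.

A is a table. B is a stool. Two stools sit around the table at the −x, +x sides. The gap between each stool and the table is 240 mm.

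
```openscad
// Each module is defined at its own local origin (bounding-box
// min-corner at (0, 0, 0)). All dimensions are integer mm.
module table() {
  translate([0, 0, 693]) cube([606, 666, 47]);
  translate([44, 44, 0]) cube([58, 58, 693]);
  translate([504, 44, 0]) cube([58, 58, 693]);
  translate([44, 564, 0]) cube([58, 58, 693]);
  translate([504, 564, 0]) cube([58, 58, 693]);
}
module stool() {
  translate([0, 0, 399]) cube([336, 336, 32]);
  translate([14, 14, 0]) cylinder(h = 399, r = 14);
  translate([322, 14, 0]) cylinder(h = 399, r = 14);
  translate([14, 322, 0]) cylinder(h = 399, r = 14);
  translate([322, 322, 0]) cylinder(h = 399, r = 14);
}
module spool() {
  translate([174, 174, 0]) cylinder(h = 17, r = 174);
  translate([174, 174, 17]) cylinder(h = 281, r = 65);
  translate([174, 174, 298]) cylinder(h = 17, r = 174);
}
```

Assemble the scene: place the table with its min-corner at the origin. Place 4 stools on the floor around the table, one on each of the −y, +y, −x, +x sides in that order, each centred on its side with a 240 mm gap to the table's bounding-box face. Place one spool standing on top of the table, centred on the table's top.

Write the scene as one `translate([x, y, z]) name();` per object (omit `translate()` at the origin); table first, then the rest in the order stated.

table();
translate([135, -576, 0]) stool();
translate([135, 906, 0]) stool();
translate([-576, 165, 0]) stool();
translate([846, 165, 0]) stool();
translate([129, 159, 740]) spool();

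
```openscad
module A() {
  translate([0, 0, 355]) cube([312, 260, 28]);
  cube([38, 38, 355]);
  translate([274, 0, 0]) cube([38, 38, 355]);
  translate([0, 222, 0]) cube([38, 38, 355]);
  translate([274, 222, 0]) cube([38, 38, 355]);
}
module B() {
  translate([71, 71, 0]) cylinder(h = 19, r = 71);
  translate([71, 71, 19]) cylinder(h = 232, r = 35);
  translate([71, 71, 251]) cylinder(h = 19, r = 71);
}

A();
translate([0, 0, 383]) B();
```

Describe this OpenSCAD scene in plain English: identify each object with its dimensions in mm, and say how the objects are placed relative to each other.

A is a four-legged stool. The seat is 312×260 mm, 28 mm thick, top at z = 383 mm. It stands on four square legs, each 38×38 mm in cross-section, from z = 0 to the seat underside, each flush with a corner of the seat.

B is a spool: two coaxial disc flanges of radius 71 mm and thickness 19 mm, joined by a core cylinder of radius 35 mm and height 232 mm. The lower flange rests on z = 0 and the three cylinders share a vertical axis.

The spool is on top of the stool.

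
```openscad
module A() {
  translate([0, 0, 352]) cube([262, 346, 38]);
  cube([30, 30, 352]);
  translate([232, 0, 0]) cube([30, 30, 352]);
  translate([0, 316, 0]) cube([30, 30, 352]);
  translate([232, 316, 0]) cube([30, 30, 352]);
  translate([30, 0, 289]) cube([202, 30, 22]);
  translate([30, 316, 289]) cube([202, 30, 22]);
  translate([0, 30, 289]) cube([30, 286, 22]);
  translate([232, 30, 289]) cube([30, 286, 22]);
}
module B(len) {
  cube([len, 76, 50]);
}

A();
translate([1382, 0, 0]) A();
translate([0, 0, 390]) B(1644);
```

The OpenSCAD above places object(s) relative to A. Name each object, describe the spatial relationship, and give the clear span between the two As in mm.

A is a stool. B is a beam. A beam spans the tops of two stools. The clear span between the two stools is 1120 mm.

Second stool starts at x = 1382; first ends at x = 262; clear span = 1382 − 262 = 1120 mm.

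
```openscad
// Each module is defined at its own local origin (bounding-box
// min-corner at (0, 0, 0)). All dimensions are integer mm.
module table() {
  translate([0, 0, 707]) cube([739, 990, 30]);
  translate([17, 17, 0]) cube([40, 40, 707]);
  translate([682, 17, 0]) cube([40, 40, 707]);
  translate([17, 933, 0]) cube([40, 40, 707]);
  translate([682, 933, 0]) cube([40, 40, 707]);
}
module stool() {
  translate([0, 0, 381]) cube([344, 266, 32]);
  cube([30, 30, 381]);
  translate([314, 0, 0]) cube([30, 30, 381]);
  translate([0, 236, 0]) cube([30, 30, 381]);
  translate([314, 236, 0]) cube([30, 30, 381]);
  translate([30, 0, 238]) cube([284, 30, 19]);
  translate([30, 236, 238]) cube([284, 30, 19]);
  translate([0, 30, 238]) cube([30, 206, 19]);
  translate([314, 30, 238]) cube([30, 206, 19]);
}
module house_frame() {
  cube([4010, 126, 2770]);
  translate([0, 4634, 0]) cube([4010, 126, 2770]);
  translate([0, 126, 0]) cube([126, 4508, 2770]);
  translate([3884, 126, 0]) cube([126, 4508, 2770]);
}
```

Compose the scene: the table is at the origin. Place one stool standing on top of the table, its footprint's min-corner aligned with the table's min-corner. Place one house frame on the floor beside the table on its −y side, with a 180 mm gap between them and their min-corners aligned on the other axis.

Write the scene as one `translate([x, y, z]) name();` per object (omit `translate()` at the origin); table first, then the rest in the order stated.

table();
translate([0, 0, 737]) stool();
translate([0, -4940, 0]) house_frame();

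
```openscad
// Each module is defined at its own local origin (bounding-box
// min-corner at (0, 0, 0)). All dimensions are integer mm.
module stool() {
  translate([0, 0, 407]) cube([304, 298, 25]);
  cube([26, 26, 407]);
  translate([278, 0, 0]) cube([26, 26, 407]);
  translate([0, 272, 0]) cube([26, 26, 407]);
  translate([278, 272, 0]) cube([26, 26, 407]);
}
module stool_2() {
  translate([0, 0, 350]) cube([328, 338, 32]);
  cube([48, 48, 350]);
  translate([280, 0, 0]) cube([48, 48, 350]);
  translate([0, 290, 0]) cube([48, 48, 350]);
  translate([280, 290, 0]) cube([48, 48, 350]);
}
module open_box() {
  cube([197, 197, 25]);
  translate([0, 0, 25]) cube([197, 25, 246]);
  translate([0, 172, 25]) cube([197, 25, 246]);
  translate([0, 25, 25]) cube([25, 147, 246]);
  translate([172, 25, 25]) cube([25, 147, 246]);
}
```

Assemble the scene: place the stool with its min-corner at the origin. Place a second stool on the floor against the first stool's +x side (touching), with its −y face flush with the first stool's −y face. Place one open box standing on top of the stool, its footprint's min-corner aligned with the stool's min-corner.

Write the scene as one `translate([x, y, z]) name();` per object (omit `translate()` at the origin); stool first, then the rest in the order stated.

stool();
translate([304, 0, 0]) stool_2();
translate([0, 0, 432]) open_box();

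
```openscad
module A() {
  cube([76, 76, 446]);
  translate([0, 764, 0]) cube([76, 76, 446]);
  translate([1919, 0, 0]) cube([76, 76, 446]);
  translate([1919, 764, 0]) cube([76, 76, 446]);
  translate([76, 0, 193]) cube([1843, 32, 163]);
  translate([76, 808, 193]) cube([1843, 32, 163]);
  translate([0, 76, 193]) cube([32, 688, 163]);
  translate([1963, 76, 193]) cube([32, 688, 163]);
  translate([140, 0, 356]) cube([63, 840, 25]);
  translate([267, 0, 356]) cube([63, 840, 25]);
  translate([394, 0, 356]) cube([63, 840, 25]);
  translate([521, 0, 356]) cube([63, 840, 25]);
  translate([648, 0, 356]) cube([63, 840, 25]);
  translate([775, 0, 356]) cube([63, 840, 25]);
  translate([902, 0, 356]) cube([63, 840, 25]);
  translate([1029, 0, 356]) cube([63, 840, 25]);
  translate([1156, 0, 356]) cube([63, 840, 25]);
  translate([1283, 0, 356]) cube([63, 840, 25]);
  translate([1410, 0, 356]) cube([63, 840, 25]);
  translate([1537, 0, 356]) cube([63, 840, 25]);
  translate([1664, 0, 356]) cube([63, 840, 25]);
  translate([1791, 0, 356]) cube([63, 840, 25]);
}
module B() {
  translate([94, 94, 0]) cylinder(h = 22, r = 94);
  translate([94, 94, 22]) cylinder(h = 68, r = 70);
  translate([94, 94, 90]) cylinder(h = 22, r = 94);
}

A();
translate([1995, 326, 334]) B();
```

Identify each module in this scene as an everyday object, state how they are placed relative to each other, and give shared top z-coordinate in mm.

A is a bed frame. B is a spool. The spool is beside the bed frame with their tops flush at z = 446. The shared top z-coordinate is 446 mm.

Both tops at z = 446 mm.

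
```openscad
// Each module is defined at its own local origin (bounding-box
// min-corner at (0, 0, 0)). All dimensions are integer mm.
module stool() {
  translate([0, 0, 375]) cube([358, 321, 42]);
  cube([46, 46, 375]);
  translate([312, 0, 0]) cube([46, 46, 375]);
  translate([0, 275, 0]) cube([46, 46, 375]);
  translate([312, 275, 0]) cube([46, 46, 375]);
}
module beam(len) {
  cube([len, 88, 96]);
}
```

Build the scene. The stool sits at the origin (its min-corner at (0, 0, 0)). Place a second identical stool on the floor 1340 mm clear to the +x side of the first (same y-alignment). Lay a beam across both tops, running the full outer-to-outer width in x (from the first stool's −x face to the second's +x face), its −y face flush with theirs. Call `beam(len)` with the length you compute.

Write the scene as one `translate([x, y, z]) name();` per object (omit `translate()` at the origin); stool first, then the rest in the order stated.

stool();
translate([1698, 0, 0]) stool();
translate([0, 0, 417]) beam(2056);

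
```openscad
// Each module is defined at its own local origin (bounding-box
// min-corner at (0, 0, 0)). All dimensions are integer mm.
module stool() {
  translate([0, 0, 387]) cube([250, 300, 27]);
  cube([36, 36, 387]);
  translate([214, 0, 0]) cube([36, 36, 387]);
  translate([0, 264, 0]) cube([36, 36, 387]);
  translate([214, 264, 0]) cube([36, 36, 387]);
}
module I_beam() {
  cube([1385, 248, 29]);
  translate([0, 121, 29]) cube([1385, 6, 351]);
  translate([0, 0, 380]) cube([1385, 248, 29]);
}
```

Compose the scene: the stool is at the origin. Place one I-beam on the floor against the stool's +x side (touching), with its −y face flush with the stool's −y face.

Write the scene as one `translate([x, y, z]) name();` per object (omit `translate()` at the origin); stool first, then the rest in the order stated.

stool();
translate([250, 0, 0]) I_beam();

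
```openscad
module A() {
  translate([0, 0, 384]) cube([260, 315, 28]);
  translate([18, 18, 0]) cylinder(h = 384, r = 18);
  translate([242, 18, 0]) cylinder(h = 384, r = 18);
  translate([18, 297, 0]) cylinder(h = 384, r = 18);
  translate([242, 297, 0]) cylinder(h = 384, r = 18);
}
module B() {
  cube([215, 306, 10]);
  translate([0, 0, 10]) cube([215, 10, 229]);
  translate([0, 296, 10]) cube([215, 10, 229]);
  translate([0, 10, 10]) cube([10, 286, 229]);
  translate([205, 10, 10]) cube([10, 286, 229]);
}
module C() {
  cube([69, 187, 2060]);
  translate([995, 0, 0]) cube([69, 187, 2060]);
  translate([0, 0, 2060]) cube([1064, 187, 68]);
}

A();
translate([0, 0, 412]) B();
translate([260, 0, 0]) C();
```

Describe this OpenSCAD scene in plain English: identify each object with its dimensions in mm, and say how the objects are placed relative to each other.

A is a four-legged stool. The seat is a 260×315×28 mm slab whose top surface is at z = 412 mm; four round legs, each 36 mm in diameter, run from the floor (z = 0) to the underside of the seat, each leg's axis is inset half a diameter from the nearest pair of seat edges (so the leg's bounding box is flush with the corner).

B is an open-topped rectangular box: outside dimensions 215×306×239 mm, with a uniform wall and base thickness of 10 mm. The base is a full 215×306 slab on the floor; four walls sit on top of the base. The front and back walls (the −y and +y sides) span the full width; the two side walls fit between them.

C is a door frame. The clear opening is 926 mm wide and 2060 mm high. Two 69 mm wide jambs, 187 mm deep, stand either side of the opening from the floor to the top of the opening. A 68 mm thick head sits across the top of both jambs, spanning the full outside width of the frame.

The open box is on top of the stool. The door frame is against the stool's +x side, with their −y faces flush.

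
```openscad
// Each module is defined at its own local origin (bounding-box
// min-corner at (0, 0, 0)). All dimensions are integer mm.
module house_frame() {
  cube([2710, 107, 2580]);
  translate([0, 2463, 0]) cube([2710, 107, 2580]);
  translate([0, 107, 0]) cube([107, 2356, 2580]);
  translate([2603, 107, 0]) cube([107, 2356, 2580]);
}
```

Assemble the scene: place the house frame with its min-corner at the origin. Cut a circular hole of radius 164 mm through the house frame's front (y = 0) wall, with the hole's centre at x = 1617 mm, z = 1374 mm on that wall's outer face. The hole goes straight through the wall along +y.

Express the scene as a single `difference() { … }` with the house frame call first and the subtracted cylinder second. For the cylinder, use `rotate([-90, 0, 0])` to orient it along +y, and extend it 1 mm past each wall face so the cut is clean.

difference() {
  house_frame();
  translate([1617, -1, 1374]) rotate([-90, 0, 0]) cylinder(h = 109, r = 164);
}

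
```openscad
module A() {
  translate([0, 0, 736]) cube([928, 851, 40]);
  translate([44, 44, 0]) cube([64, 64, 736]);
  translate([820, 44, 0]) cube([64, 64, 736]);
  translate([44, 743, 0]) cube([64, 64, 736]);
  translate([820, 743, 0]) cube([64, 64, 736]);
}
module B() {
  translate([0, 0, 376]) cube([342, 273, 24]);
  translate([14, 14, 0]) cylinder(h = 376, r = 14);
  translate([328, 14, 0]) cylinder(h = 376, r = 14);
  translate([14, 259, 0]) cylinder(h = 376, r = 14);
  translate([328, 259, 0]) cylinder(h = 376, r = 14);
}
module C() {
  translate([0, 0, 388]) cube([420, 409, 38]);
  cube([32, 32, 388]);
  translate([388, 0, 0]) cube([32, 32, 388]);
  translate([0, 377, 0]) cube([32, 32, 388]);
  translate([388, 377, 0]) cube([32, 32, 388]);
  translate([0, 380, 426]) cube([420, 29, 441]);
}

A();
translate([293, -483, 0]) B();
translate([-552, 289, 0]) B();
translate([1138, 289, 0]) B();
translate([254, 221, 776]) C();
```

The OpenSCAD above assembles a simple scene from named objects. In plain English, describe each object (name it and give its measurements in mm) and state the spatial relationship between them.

A is a table with a 928×851 mm rectangular top, 40 mm thick, top surface at z = 776 mm, supported by four 64×64 mm square legs, each inset 44 mm from the nearest pair of top edges, running from the floor.

B is a four-legged stool. The seat is 342×273 mm, 24 mm thick, top at z = 400 mm. It stands on four round legs, each 28 mm in diameter, from z = 0 to the seat underside, each leg's axis is inset half a diameter from the nearest pair of seat edges (so the leg's bounding box is flush with the corner).

C is a chair: 420×409 mm seat, 38 mm thick, top at z = 426 mm, on four 32 mm square corner legs flush with the seat edges. A 29 mm thick backrest slab spans the full seat width, extending 441 mm above the seat top, its back face flush with the seat's +y edge.

Three stools sit around the table at the −y, −x, +x sides. The chair is on top of the table, centred.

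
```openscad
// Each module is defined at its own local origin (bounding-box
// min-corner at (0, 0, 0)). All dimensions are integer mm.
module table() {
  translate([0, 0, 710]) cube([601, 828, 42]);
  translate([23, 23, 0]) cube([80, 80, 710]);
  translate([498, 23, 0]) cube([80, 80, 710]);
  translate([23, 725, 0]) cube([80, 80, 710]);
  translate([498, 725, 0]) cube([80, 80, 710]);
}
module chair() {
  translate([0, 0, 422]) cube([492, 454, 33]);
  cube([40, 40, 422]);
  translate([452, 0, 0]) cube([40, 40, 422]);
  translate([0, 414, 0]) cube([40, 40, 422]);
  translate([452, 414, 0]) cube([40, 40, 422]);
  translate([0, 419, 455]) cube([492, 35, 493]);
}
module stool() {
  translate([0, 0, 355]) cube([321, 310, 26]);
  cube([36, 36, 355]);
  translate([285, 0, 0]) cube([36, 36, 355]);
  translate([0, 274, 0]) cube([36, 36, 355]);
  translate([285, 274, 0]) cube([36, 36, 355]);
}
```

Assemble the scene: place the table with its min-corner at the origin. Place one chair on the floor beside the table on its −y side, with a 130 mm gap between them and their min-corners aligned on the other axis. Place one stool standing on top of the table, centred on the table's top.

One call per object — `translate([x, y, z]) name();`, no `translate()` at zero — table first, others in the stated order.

table();
translate([0, -584, 0]) chair();
translate([140, 259, 752]) stool();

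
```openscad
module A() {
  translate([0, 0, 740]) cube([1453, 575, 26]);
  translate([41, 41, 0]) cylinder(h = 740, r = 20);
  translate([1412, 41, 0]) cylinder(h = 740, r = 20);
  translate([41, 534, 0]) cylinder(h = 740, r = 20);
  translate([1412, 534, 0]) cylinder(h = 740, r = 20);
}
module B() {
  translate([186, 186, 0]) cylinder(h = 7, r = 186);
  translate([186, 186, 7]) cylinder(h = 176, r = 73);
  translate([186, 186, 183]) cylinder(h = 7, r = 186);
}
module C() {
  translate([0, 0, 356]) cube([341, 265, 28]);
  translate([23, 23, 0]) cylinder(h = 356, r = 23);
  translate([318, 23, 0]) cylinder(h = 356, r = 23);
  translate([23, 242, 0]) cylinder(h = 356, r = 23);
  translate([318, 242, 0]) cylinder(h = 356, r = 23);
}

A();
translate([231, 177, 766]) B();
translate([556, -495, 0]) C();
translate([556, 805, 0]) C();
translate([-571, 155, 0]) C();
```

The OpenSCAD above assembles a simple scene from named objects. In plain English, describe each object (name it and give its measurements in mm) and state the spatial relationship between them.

A is a table with a 1453×575 mm rectangular top, 26 mm thick, top surface at z = 766 mm, supported by four round legs of 40 mm diameter, each leg's bounding box inset 21 mm from the nearest pair of top edges, running from the floor.

B is a spool: two coaxial disc flanges of radius 186 mm and thickness 7 mm, joined by a core cylinder of radius 73 mm and height 176 mm. The lower flange rests on z = 0 and the three cylinders share a vertical axis.

C is a four-legged stool. The seat is 341×265 mm, 28 mm thick, top at z = 384 mm. It stands on four round legs, each 46 mm in diameter, from z = 0 to the seat underside, each leg's axis is inset half a diameter from the nearest pair of seat edges (so the leg's bounding box is flush with the corner).

The spool is on top of the table. Three stools sit around the table at the −y, +y, −x sides.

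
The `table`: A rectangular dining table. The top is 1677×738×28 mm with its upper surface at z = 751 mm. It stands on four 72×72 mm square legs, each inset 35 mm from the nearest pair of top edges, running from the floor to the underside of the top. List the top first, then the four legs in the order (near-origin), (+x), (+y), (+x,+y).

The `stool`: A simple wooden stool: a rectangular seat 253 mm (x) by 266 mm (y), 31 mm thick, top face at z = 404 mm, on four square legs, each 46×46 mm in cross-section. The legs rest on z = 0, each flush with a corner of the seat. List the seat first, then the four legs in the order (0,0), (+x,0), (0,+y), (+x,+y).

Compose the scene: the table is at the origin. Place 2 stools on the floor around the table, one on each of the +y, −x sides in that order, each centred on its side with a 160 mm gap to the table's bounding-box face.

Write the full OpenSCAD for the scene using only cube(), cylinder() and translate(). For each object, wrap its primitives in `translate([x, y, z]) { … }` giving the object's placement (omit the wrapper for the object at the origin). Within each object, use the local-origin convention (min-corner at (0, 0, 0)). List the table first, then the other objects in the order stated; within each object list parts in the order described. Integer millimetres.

translate([0, 0, 723]) cube([1677, 738, 28]);
translate([35, 35, 0]) cube([72, 72, 723]);
translate([1570, 35, 0]) cube([72, 72, 723]);
translate([35, 631, 0]) cube([72, 72, 723]);
translate([1570, 631, 0]) cube([72, 72, 723]);
translate([712, 898, 0]) {
  translate([0, 0, 373]) cube([253, 266, 31]);
  cube([46, 46, 373]);
  translate([207, 0, 0]) cube([46, 46, 373]);
  translate([0, 220, 0]) cube([46, 46, 373]);
  translate([207, 220, 0]) cube([46, 46, 373]);
}
translate([-413, 236, 0]) {
  translate([0, 0, 373]) cube([253, 266, 31]);
  cube([46, 46, 373]);
  translate([207, 0, 0]) cube([46, 46, 373]);
  translate([0, 220, 0]) cube([46, 46, 373]);
  translate([207, 220, 0]) cube([46, 46, 373]);
}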